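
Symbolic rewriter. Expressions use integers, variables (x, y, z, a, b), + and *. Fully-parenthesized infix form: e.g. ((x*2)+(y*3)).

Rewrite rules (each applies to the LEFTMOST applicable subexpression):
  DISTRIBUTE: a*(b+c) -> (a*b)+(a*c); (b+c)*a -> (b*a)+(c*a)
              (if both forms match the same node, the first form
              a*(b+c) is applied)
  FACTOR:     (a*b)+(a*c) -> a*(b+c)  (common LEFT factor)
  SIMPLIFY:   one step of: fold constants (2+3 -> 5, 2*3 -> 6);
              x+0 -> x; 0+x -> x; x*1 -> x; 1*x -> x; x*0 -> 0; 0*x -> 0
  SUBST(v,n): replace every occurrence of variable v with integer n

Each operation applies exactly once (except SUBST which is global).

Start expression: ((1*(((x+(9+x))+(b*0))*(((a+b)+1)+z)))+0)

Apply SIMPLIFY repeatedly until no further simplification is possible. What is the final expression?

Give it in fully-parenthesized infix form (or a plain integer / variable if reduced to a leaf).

Answer: ((x+(9+x))*(((a+b)+1)+z))

Derivation:
Start: ((1*(((x+(9+x))+(b*0))*(((a+b)+1)+z)))+0)
Step 1: at root: ((1*(((x+(9+x))+(b*0))*(((a+b)+1)+z)))+0) -> (1*(((x+(9+x))+(b*0))*(((a+b)+1)+z))); overall: ((1*(((x+(9+x))+(b*0))*(((a+b)+1)+z)))+0) -> (1*(((x+(9+x))+(b*0))*(((a+b)+1)+z)))
Step 2: at root: (1*(((x+(9+x))+(b*0))*(((a+b)+1)+z))) -> (((x+(9+x))+(b*0))*(((a+b)+1)+z)); overall: (1*(((x+(9+x))+(b*0))*(((a+b)+1)+z))) -> (((x+(9+x))+(b*0))*(((a+b)+1)+z))
Step 3: at LR: (b*0) -> 0; overall: (((x+(9+x))+(b*0))*(((a+b)+1)+z)) -> (((x+(9+x))+0)*(((a+b)+1)+z))
Step 4: at L: ((x+(9+x))+0) -> (x+(9+x)); overall: (((x+(9+x))+0)*(((a+b)+1)+z)) -> ((x+(9+x))*(((a+b)+1)+z))
Fixed point: ((x+(9+x))*(((a+b)+1)+z))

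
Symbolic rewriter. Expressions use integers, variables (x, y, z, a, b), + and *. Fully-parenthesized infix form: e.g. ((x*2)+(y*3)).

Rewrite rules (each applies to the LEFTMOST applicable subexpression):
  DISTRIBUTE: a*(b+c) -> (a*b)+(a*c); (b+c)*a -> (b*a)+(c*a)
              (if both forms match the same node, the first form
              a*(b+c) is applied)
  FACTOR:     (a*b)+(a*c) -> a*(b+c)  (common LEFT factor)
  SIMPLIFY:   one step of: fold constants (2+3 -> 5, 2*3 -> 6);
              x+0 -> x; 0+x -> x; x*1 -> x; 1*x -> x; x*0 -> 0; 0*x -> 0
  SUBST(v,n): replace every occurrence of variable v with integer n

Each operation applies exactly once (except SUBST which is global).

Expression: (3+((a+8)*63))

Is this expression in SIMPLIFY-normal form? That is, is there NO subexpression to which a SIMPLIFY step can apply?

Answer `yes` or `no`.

Expression: (3+((a+8)*63))
Scanning for simplifiable subexpressions (pre-order)...
  at root: (3+((a+8)*63)) (not simplifiable)
  at R: ((a+8)*63) (not simplifiable)
  at RL: (a+8) (not simplifiable)
Result: no simplifiable subexpression found -> normal form.

Answer: yes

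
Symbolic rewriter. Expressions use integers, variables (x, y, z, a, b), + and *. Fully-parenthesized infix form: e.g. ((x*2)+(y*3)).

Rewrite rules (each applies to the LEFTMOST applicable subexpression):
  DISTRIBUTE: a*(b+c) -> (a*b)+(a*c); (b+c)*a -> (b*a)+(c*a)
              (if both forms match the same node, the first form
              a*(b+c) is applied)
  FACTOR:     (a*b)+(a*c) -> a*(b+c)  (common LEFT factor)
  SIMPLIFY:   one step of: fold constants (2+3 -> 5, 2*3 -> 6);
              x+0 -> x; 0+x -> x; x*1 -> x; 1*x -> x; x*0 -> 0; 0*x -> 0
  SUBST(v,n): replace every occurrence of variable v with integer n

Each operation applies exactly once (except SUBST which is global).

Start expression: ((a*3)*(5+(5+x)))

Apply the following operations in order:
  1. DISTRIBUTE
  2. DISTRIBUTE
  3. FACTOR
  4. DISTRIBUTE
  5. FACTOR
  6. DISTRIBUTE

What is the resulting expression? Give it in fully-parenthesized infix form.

Answer: (((a*3)*5)+(((a*3)*5)+((a*3)*x)))

Derivation:
Start: ((a*3)*(5+(5+x)))
Apply DISTRIBUTE at root (target: ((a*3)*(5+(5+x)))): ((a*3)*(5+(5+x))) -> (((a*3)*5)+((a*3)*(5+x)))
Apply DISTRIBUTE at R (target: ((a*3)*(5+x))): (((a*3)*5)+((a*3)*(5+x))) -> (((a*3)*5)+(((a*3)*5)+((a*3)*x)))
Apply FACTOR at R (target: (((a*3)*5)+((a*3)*x))): (((a*3)*5)+(((a*3)*5)+((a*3)*x))) -> (((a*3)*5)+((a*3)*(5+x)))
Apply DISTRIBUTE at R (target: ((a*3)*(5+x))): (((a*3)*5)+((a*3)*(5+x))) -> (((a*3)*5)+(((a*3)*5)+((a*3)*x)))
Apply FACTOR at R (target: (((a*3)*5)+((a*3)*x))): (((a*3)*5)+(((a*3)*5)+((a*3)*x))) -> (((a*3)*5)+((a*3)*(5+x)))
Apply DISTRIBUTE at R (target: ((a*3)*(5+x))): (((a*3)*5)+((a*3)*(5+x))) -> (((a*3)*5)+(((a*3)*5)+((a*3)*x)))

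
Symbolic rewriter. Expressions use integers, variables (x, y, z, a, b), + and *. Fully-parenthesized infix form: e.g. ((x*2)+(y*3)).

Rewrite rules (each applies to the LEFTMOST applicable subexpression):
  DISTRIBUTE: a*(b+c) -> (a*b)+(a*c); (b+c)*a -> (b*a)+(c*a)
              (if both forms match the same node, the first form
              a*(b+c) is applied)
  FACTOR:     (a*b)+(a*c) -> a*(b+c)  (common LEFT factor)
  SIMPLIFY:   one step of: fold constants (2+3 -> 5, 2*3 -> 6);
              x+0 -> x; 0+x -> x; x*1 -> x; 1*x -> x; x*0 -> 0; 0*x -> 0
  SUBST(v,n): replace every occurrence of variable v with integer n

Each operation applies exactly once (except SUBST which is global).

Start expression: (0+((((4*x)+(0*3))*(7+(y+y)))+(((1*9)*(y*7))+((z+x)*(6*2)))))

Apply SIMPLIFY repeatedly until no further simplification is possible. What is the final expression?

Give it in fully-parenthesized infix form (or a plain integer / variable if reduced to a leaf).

Start: (0+((((4*x)+(0*3))*(7+(y+y)))+(((1*9)*(y*7))+((z+x)*(6*2)))))
Step 1: at root: (0+((((4*x)+(0*3))*(7+(y+y)))+(((1*9)*(y*7))+((z+x)*(6*2))))) -> ((((4*x)+(0*3))*(7+(y+y)))+(((1*9)*(y*7))+((z+x)*(6*2)))); overall: (0+((((4*x)+(0*3))*(7+(y+y)))+(((1*9)*(y*7))+((z+x)*(6*2))))) -> ((((4*x)+(0*3))*(7+(y+y)))+(((1*9)*(y*7))+((z+x)*(6*2))))
Step 2: at LLR: (0*3) -> 0; overall: ((((4*x)+(0*3))*(7+(y+y)))+(((1*9)*(y*7))+((z+x)*(6*2)))) -> ((((4*x)+0)*(7+(y+y)))+(((1*9)*(y*7))+((z+x)*(6*2))))
Step 3: at LL: ((4*x)+0) -> (4*x); overall: ((((4*x)+0)*(7+(y+y)))+(((1*9)*(y*7))+((z+x)*(6*2)))) -> (((4*x)*(7+(y+y)))+(((1*9)*(y*7))+((z+x)*(6*2))))
Step 4: at RLL: (1*9) -> 9; overall: (((4*x)*(7+(y+y)))+(((1*9)*(y*7))+((z+x)*(6*2)))) -> (((4*x)*(7+(y+y)))+((9*(y*7))+((z+x)*(6*2))))
Step 5: at RRR: (6*2) -> 12; overall: (((4*x)*(7+(y+y)))+((9*(y*7))+((z+x)*(6*2)))) -> (((4*x)*(7+(y+y)))+((9*(y*7))+((z+x)*12)))
Fixed point: (((4*x)*(7+(y+y)))+((9*(y*7))+((z+x)*12)))

Answer: (((4*x)*(7+(y+y)))+((9*(y*7))+((z+x)*12)))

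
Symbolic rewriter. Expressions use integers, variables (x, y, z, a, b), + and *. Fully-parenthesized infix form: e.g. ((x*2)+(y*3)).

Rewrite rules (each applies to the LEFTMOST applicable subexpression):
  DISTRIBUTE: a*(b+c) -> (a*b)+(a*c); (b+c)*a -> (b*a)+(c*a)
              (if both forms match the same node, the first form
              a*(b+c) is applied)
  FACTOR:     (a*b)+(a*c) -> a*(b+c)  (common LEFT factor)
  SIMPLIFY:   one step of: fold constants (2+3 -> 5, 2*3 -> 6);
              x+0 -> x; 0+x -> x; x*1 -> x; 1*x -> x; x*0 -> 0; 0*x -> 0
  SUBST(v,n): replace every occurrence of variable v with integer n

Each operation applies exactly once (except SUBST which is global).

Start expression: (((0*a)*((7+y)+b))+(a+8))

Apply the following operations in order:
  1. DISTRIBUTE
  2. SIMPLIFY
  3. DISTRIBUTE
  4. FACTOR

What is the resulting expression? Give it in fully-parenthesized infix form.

Answer: (((0*(7+y))+((0*a)*b))+(a+8))

Derivation:
Start: (((0*a)*((7+y)+b))+(a+8))
Apply DISTRIBUTE at L (target: ((0*a)*((7+y)+b))): (((0*a)*((7+y)+b))+(a+8)) -> ((((0*a)*(7+y))+((0*a)*b))+(a+8))
Apply SIMPLIFY at LLL (target: (0*a)): ((((0*a)*(7+y))+((0*a)*b))+(a+8)) -> (((0*(7+y))+((0*a)*b))+(a+8))
Apply DISTRIBUTE at LL (target: (0*(7+y))): (((0*(7+y))+((0*a)*b))+(a+8)) -> ((((0*7)+(0*y))+((0*a)*b))+(a+8))
Apply FACTOR at LL (target: ((0*7)+(0*y))): ((((0*7)+(0*y))+((0*a)*b))+(a+8)) -> (((0*(7+y))+((0*a)*b))+(a+8))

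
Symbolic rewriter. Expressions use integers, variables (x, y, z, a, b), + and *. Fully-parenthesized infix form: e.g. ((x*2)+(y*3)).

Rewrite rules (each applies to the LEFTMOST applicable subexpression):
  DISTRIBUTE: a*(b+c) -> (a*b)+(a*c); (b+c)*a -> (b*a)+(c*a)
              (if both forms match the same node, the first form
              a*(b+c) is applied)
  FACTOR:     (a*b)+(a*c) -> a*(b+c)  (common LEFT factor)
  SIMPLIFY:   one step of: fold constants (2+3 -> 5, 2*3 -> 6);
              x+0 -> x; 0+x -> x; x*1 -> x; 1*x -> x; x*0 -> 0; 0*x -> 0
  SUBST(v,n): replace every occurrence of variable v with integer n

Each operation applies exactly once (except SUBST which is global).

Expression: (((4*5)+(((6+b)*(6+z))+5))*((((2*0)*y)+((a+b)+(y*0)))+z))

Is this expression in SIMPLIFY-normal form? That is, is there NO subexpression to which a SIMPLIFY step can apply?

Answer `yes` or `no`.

Answer: no

Derivation:
Expression: (((4*5)+(((6+b)*(6+z))+5))*((((2*0)*y)+((a+b)+(y*0)))+z))
Scanning for simplifiable subexpressions (pre-order)...
  at root: (((4*5)+(((6+b)*(6+z))+5))*((((2*0)*y)+((a+b)+(y*0)))+z)) (not simplifiable)
  at L: ((4*5)+(((6+b)*(6+z))+5)) (not simplifiable)
  at LL: (4*5) (SIMPLIFIABLE)
  at LR: (((6+b)*(6+z))+5) (not simplifiable)
  at LRL: ((6+b)*(6+z)) (not simplifiable)
  at LRLL: (6+b) (not simplifiable)
  at LRLR: (6+z) (not simplifiable)
  at R: ((((2*0)*y)+((a+b)+(y*0)))+z) (not simplifiable)
  at RL: (((2*0)*y)+((a+b)+(y*0))) (not simplifiable)
  at RLL: ((2*0)*y) (not simplifiable)
  at RLLL: (2*0) (SIMPLIFIABLE)
  at RLR: ((a+b)+(y*0)) (not simplifiable)
  at RLRL: (a+b) (not simplifiable)
  at RLRR: (y*0) (SIMPLIFIABLE)
Found simplifiable subexpr at path LL: (4*5)
One SIMPLIFY step would give: ((20+(((6+b)*(6+z))+5))*((((2*0)*y)+((a+b)+(y*0)))+z))
-> NOT in normal form.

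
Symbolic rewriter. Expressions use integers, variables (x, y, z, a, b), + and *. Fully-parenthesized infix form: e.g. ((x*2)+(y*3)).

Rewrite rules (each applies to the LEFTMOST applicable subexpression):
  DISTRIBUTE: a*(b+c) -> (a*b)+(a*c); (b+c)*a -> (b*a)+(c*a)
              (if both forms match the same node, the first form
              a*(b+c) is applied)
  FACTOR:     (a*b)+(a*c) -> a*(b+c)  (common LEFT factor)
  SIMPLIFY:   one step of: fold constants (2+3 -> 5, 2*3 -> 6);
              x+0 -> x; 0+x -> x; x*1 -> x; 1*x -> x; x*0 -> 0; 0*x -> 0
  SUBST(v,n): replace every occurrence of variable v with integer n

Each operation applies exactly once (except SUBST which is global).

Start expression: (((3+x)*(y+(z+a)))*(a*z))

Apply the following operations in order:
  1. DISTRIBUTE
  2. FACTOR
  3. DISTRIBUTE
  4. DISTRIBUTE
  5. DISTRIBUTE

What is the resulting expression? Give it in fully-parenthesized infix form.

Start: (((3+x)*(y+(z+a)))*(a*z))
Apply DISTRIBUTE at L (target: ((3+x)*(y+(z+a)))): (((3+x)*(y+(z+a)))*(a*z)) -> ((((3+x)*y)+((3+x)*(z+a)))*(a*z))
Apply FACTOR at L (target: (((3+x)*y)+((3+x)*(z+a)))): ((((3+x)*y)+((3+x)*(z+a)))*(a*z)) -> (((3+x)*(y+(z+a)))*(a*z))
Apply DISTRIBUTE at L (target: ((3+x)*(y+(z+a)))): (((3+x)*(y+(z+a)))*(a*z)) -> ((((3+x)*y)+((3+x)*(z+a)))*(a*z))
Apply DISTRIBUTE at root (target: ((((3+x)*y)+((3+x)*(z+a)))*(a*z))): ((((3+x)*y)+((3+x)*(z+a)))*(a*z)) -> ((((3+x)*y)*(a*z))+(((3+x)*(z+a))*(a*z)))
Apply DISTRIBUTE at LL (target: ((3+x)*y)): ((((3+x)*y)*(a*z))+(((3+x)*(z+a))*(a*z))) -> ((((3*y)+(x*y))*(a*z))+(((3+x)*(z+a))*(a*z)))

Answer: ((((3*y)+(x*y))*(a*z))+(((3+x)*(z+a))*(a*z)))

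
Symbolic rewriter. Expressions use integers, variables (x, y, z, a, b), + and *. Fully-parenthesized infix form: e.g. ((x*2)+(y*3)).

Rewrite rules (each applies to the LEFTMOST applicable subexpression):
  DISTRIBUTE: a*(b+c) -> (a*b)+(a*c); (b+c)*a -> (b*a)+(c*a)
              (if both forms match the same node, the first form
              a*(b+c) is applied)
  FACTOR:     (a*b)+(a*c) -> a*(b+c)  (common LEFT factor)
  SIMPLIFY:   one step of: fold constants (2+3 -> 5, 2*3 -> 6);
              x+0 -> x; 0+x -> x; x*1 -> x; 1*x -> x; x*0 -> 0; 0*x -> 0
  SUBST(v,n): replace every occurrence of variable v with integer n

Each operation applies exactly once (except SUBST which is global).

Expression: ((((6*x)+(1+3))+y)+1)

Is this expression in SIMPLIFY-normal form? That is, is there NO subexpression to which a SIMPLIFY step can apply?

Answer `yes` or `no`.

Expression: ((((6*x)+(1+3))+y)+1)
Scanning for simplifiable subexpressions (pre-order)...
  at root: ((((6*x)+(1+3))+y)+1) (not simplifiable)
  at L: (((6*x)+(1+3))+y) (not simplifiable)
  at LL: ((6*x)+(1+3)) (not simplifiable)
  at LLL: (6*x) (not simplifiable)
  at LLR: (1+3) (SIMPLIFIABLE)
Found simplifiable subexpr at path LLR: (1+3)
One SIMPLIFY step would give: ((((6*x)+4)+y)+1)
-> NOT in normal form.

Answer: no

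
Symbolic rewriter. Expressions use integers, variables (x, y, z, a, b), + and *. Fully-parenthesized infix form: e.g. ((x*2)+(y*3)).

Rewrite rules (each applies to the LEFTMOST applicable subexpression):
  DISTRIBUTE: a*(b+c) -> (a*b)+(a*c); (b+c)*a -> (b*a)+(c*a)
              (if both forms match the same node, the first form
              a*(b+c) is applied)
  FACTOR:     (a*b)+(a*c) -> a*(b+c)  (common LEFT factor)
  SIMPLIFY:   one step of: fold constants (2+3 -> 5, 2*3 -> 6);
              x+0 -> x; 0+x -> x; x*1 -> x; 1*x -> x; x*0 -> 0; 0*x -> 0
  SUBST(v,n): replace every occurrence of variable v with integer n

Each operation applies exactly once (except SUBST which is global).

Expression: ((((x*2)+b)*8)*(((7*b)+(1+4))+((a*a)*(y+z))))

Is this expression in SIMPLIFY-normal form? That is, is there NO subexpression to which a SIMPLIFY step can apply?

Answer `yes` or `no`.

Expression: ((((x*2)+b)*8)*(((7*b)+(1+4))+((a*a)*(y+z))))
Scanning for simplifiable subexpressions (pre-order)...
  at root: ((((x*2)+b)*8)*(((7*b)+(1+4))+((a*a)*(y+z)))) (not simplifiable)
  at L: (((x*2)+b)*8) (not simplifiable)
  at LL: ((x*2)+b) (not simplifiable)
  at LLL: (x*2) (not simplifiable)
  at R: (((7*b)+(1+4))+((a*a)*(y+z))) (not simplifiable)
  at RL: ((7*b)+(1+4)) (not simplifiable)
  at RLL: (7*b) (not simplifiable)
  at RLR: (1+4) (SIMPLIFIABLE)
  at RR: ((a*a)*(y+z)) (not simplifiable)
  at RRL: (a*a) (not simplifiable)
  at RRR: (y+z) (not simplifiable)
Found simplifiable subexpr at path RLR: (1+4)
One SIMPLIFY step would give: ((((x*2)+b)*8)*(((7*b)+5)+((a*a)*(y+z))))
-> NOT in normal form.

Answer: no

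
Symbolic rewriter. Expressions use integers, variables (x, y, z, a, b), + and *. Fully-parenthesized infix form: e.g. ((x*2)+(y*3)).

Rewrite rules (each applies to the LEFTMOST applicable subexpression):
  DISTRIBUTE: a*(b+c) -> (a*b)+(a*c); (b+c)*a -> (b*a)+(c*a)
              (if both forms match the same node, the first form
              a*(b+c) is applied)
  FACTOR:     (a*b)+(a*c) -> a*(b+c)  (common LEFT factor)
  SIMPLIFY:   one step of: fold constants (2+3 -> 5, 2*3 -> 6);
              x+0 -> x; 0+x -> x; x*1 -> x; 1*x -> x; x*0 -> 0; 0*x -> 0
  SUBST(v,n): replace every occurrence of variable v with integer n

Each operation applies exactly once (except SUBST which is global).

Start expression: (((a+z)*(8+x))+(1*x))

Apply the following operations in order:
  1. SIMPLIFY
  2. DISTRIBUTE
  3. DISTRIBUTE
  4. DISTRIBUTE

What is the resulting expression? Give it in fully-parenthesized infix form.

Start: (((a+z)*(8+x))+(1*x))
Apply SIMPLIFY at R (target: (1*x)): (((a+z)*(8+x))+(1*x)) -> (((a+z)*(8+x))+x)
Apply DISTRIBUTE at L (target: ((a+z)*(8+x))): (((a+z)*(8+x))+x) -> ((((a+z)*8)+((a+z)*x))+x)
Apply DISTRIBUTE at LL (target: ((a+z)*8)): ((((a+z)*8)+((a+z)*x))+x) -> ((((a*8)+(z*8))+((a+z)*x))+x)
Apply DISTRIBUTE at LR (target: ((a+z)*x)): ((((a*8)+(z*8))+((a+z)*x))+x) -> ((((a*8)+(z*8))+((a*x)+(z*x)))+x)

Answer: ((((a*8)+(z*8))+((a*x)+(z*x)))+x)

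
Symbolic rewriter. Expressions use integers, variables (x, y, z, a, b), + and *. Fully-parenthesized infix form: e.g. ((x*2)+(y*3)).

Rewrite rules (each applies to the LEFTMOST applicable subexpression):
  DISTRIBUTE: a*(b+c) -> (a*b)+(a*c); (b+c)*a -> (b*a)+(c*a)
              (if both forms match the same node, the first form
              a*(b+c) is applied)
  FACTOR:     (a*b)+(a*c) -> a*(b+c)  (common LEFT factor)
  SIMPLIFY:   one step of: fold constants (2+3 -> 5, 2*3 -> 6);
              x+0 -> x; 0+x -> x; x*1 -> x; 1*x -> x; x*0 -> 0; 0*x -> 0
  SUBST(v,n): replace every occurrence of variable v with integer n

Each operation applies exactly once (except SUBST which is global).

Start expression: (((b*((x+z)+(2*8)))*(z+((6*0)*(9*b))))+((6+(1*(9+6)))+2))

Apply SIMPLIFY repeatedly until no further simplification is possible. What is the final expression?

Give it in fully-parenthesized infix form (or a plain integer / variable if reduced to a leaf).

Answer: (((b*((x+z)+16))*z)+23)

Derivation:
Start: (((b*((x+z)+(2*8)))*(z+((6*0)*(9*b))))+((6+(1*(9+6)))+2))
Step 1: at LLRR: (2*8) -> 16; overall: (((b*((x+z)+(2*8)))*(z+((6*0)*(9*b))))+((6+(1*(9+6)))+2)) -> (((b*((x+z)+16))*(z+((6*0)*(9*b))))+((6+(1*(9+6)))+2))
Step 2: at LRRL: (6*0) -> 0; overall: (((b*((x+z)+16))*(z+((6*0)*(9*b))))+((6+(1*(9+6)))+2)) -> (((b*((x+z)+16))*(z+(0*(9*b))))+((6+(1*(9+6)))+2))
Step 3: at LRR: (0*(9*b)) -> 0; overall: (((b*((x+z)+16))*(z+(0*(9*b))))+((6+(1*(9+6)))+2)) -> (((b*((x+z)+16))*(z+0))+((6+(1*(9+6)))+2))
Step 4: at LR: (z+0) -> z; overall: (((b*((x+z)+16))*(z+0))+((6+(1*(9+6)))+2)) -> (((b*((x+z)+16))*z)+((6+(1*(9+6)))+2))
Step 5: at RLR: (1*(9+6)) -> (9+6); overall: (((b*((x+z)+16))*z)+((6+(1*(9+6)))+2)) -> (((b*((x+z)+16))*z)+((6+(9+6))+2))
Step 6: at RLR: (9+6) -> 15; overall: (((b*((x+z)+16))*z)+((6+(9+6))+2)) -> (((b*((x+z)+16))*z)+((6+15)+2))
Step 7: at RL: (6+15) -> 21; overall: (((b*((x+z)+16))*z)+((6+15)+2)) -> (((b*((x+z)+16))*z)+(21+2))
Step 8: at R: (21+2) -> 23; overall: (((b*((x+z)+16))*z)+(21+2)) -> (((b*((x+z)+16))*z)+23)
Fixed point: (((b*((x+z)+16))*z)+23)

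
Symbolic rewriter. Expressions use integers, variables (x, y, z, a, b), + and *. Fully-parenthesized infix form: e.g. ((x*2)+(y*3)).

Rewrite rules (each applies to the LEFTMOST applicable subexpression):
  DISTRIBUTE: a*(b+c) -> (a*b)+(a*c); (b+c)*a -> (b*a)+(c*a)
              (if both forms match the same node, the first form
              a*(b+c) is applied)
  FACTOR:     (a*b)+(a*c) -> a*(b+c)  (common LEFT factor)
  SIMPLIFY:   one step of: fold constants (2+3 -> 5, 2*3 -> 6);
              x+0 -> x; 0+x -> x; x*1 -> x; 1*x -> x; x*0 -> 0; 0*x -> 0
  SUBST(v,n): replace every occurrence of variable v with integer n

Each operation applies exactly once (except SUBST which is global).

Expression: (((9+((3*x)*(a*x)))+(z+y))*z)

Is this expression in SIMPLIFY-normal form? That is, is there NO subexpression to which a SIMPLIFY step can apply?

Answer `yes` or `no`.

Expression: (((9+((3*x)*(a*x)))+(z+y))*z)
Scanning for simplifiable subexpressions (pre-order)...
  at root: (((9+((3*x)*(a*x)))+(z+y))*z) (not simplifiable)
  at L: ((9+((3*x)*(a*x)))+(z+y)) (not simplifiable)
  at LL: (9+((3*x)*(a*x))) (not simplifiable)
  at LLR: ((3*x)*(a*x)) (not simplifiable)
  at LLRL: (3*x) (not simplifiable)
  at LLRR: (a*x) (not simplifiable)
  at LR: (z+y) (not simplifiable)
Result: no simplifiable subexpression found -> normal form.

Answer: yes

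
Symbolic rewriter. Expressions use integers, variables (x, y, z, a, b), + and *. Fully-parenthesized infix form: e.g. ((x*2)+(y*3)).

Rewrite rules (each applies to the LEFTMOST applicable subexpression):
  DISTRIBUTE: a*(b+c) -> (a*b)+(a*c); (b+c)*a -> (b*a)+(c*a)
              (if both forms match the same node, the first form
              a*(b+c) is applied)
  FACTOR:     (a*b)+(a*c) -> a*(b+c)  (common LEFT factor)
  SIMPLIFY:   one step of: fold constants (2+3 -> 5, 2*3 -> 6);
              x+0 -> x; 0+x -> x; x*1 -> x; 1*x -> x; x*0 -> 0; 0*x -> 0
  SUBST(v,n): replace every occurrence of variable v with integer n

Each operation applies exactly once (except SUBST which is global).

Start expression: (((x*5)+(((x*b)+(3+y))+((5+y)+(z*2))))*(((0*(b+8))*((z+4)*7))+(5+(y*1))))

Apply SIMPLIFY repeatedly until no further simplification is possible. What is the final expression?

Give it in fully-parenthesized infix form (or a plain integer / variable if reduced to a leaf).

Answer: (((x*5)+(((x*b)+(3+y))+((5+y)+(z*2))))*(5+y))

Derivation:
Start: (((x*5)+(((x*b)+(3+y))+((5+y)+(z*2))))*(((0*(b+8))*((z+4)*7))+(5+(y*1))))
Step 1: at RLL: (0*(b+8)) -> 0; overall: (((x*5)+(((x*b)+(3+y))+((5+y)+(z*2))))*(((0*(b+8))*((z+4)*7))+(5+(y*1)))) -> (((x*5)+(((x*b)+(3+y))+((5+y)+(z*2))))*((0*((z+4)*7))+(5+(y*1))))
Step 2: at RL: (0*((z+4)*7)) -> 0; overall: (((x*5)+(((x*b)+(3+y))+((5+y)+(z*2))))*((0*((z+4)*7))+(5+(y*1)))) -> (((x*5)+(((x*b)+(3+y))+((5+y)+(z*2))))*(0+(5+(y*1))))
Step 3: at R: (0+(5+(y*1))) -> (5+(y*1)); overall: (((x*5)+(((x*b)+(3+y))+((5+y)+(z*2))))*(0+(5+(y*1)))) -> (((x*5)+(((x*b)+(3+y))+((5+y)+(z*2))))*(5+(y*1)))
Step 4: at RR: (y*1) -> y; overall: (((x*5)+(((x*b)+(3+y))+((5+y)+(z*2))))*(5+(y*1))) -> (((x*5)+(((x*b)+(3+y))+((5+y)+(z*2))))*(5+y))
Fixed point: (((x*5)+(((x*b)+(3+y))+((5+y)+(z*2))))*(5+y))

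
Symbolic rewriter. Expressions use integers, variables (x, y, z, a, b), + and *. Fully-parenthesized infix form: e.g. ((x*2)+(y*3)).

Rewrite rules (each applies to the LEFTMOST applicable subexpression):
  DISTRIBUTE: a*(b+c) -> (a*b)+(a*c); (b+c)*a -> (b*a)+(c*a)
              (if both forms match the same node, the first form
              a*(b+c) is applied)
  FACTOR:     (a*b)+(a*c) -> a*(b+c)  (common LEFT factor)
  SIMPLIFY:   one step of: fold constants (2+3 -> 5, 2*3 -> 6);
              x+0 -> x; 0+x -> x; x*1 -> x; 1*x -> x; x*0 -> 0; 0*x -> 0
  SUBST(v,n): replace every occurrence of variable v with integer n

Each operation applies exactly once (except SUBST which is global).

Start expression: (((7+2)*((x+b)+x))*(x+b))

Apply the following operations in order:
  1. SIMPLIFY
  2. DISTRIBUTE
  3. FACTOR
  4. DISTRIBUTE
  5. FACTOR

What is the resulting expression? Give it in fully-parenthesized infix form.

Answer: ((9*((x+b)+x))*(x+b))

Derivation:
Start: (((7+2)*((x+b)+x))*(x+b))
Apply SIMPLIFY at LL (target: (7+2)): (((7+2)*((x+b)+x))*(x+b)) -> ((9*((x+b)+x))*(x+b))
Apply DISTRIBUTE at root (target: ((9*((x+b)+x))*(x+b))): ((9*((x+b)+x))*(x+b)) -> (((9*((x+b)+x))*x)+((9*((x+b)+x))*b))
Apply FACTOR at root (target: (((9*((x+b)+x))*x)+((9*((x+b)+x))*b))): (((9*((x+b)+x))*x)+((9*((x+b)+x))*b)) -> ((9*((x+b)+x))*(x+b))
Apply DISTRIBUTE at root (target: ((9*((x+b)+x))*(x+b))): ((9*((x+b)+x))*(x+b)) -> (((9*((x+b)+x))*x)+((9*((x+b)+x))*b))
Apply FACTOR at root (target: (((9*((x+b)+x))*x)+((9*((x+b)+x))*b))): (((9*((x+b)+x))*x)+((9*((x+b)+x))*b)) -> ((9*((x+b)+x))*(x+b))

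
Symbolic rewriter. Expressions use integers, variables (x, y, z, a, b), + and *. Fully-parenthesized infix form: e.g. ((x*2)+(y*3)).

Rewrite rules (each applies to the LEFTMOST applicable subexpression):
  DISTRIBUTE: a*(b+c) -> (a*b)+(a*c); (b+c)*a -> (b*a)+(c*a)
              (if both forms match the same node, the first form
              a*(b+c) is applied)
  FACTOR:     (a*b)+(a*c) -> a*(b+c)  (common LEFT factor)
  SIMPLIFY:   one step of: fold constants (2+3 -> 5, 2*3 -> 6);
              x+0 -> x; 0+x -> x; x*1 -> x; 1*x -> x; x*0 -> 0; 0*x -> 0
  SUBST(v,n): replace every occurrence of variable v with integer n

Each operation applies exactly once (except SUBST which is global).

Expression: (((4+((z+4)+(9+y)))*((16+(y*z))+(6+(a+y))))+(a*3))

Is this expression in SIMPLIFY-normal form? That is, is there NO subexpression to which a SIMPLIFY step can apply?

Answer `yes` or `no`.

Expression: (((4+((z+4)+(9+y)))*((16+(y*z))+(6+(a+y))))+(a*3))
Scanning for simplifiable subexpressions (pre-order)...
  at root: (((4+((z+4)+(9+y)))*((16+(y*z))+(6+(a+y))))+(a*3)) (not simplifiable)
  at L: ((4+((z+4)+(9+y)))*((16+(y*z))+(6+(a+y)))) (not simplifiable)
  at LL: (4+((z+4)+(9+y))) (not simplifiable)
  at LLR: ((z+4)+(9+y)) (not simplifiable)
  at LLRL: (z+4) (not simplifiable)
  at LLRR: (9+y) (not simplifiable)
  at LR: ((16+(y*z))+(6+(a+y))) (not simplifiable)
  at LRL: (16+(y*z)) (not simplifiable)
  at LRLR: (y*z) (not simplifiable)
  at LRR: (6+(a+y)) (not simplifiable)
  at LRRR: (a+y) (not simplifiable)
  at R: (a*3) (not simplifiable)
Result: no simplifiable subexpression found -> normal form.

Answer: yes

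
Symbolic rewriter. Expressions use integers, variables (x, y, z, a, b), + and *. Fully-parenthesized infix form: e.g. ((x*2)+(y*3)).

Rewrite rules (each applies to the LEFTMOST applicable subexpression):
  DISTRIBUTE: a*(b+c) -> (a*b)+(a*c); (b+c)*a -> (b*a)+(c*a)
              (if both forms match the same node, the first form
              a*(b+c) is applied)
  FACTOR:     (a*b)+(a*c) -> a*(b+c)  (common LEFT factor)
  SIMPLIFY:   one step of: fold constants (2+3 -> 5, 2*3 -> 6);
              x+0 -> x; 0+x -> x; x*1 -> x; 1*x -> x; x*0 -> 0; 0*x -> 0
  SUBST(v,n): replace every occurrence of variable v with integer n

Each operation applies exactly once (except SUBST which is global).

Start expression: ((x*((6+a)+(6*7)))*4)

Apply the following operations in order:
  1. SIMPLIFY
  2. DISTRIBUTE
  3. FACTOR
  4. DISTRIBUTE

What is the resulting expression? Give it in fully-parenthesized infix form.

Start: ((x*((6+a)+(6*7)))*4)
Apply SIMPLIFY at LRR (target: (6*7)): ((x*((6+a)+(6*7)))*4) -> ((x*((6+a)+42))*4)
Apply DISTRIBUTE at L (target: (x*((6+a)+42))): ((x*((6+a)+42))*4) -> (((x*(6+a))+(x*42))*4)
Apply FACTOR at L (target: ((x*(6+a))+(x*42))): (((x*(6+a))+(x*42))*4) -> ((x*((6+a)+42))*4)
Apply DISTRIBUTE at L (target: (x*((6+a)+42))): ((x*((6+a)+42))*4) -> (((x*(6+a))+(x*42))*4)

Answer: (((x*(6+a))+(x*42))*4)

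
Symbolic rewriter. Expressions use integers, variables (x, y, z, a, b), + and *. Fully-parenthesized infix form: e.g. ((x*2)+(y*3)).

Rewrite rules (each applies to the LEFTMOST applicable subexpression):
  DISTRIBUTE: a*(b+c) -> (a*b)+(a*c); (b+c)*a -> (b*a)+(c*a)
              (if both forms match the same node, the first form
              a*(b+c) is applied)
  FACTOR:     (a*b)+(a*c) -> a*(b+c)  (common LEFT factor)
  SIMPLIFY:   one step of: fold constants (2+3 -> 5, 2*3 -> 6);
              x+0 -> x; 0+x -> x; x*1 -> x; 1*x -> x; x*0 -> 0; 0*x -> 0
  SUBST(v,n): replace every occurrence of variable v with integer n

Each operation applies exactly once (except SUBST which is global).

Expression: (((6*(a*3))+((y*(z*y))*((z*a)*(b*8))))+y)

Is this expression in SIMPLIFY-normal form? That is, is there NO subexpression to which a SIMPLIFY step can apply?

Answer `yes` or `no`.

Expression: (((6*(a*3))+((y*(z*y))*((z*a)*(b*8))))+y)
Scanning for simplifiable subexpressions (pre-order)...
  at root: (((6*(a*3))+((y*(z*y))*((z*a)*(b*8))))+y) (not simplifiable)
  at L: ((6*(a*3))+((y*(z*y))*((z*a)*(b*8)))) (not simplifiable)
  at LL: (6*(a*3)) (not simplifiable)
  at LLR: (a*3) (not simplifiable)
  at LR: ((y*(z*y))*((z*a)*(b*8))) (not simplifiable)
  at LRL: (y*(z*y)) (not simplifiable)
  at LRLR: (z*y) (not simplifiable)
  at LRR: ((z*a)*(b*8)) (not simplifiable)
  at LRRL: (z*a) (not simplifiable)
  at LRRR: (b*8) (not simplifiable)
Result: no simplifiable subexpression found -> normal form.

Answer: yes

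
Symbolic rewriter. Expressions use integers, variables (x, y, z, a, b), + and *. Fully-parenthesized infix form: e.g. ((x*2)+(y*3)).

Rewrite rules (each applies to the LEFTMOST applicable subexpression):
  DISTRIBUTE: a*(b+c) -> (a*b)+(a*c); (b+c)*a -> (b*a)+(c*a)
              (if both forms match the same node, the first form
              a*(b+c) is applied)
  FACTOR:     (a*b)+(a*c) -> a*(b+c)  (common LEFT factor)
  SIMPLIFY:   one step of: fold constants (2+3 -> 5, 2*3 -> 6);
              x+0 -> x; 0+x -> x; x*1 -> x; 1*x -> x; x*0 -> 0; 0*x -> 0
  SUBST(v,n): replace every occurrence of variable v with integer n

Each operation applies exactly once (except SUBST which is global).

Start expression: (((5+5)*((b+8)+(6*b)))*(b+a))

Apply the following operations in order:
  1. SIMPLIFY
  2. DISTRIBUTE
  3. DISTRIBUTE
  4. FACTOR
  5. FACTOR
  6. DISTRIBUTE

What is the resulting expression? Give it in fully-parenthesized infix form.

Start: (((5+5)*((b+8)+(6*b)))*(b+a))
Apply SIMPLIFY at LL (target: (5+5)): (((5+5)*((b+8)+(6*b)))*(b+a)) -> ((10*((b+8)+(6*b)))*(b+a))
Apply DISTRIBUTE at root (target: ((10*((b+8)+(6*b)))*(b+a))): ((10*((b+8)+(6*b)))*(b+a)) -> (((10*((b+8)+(6*b)))*b)+((10*((b+8)+(6*b)))*a))
Apply DISTRIBUTE at LL (target: (10*((b+8)+(6*b)))): (((10*((b+8)+(6*b)))*b)+((10*((b+8)+(6*b)))*a)) -> ((((10*(b+8))+(10*(6*b)))*b)+((10*((b+8)+(6*b)))*a))
Apply FACTOR at LL (target: ((10*(b+8))+(10*(6*b)))): ((((10*(b+8))+(10*(6*b)))*b)+((10*((b+8)+(6*b)))*a)) -> (((10*((b+8)+(6*b)))*b)+((10*((b+8)+(6*b)))*a))
Apply FACTOR at root (target: (((10*((b+8)+(6*b)))*b)+((10*((b+8)+(6*b)))*a))): (((10*((b+8)+(6*b)))*b)+((10*((b+8)+(6*b)))*a)) -> ((10*((b+8)+(6*b)))*(b+a))
Apply DISTRIBUTE at root (target: ((10*((b+8)+(6*b)))*(b+a))): ((10*((b+8)+(6*b)))*(b+a)) -> (((10*((b+8)+(6*b)))*b)+((10*((b+8)+(6*b)))*a))

Answer: (((10*((b+8)+(6*b)))*b)+((10*((b+8)+(6*b)))*a))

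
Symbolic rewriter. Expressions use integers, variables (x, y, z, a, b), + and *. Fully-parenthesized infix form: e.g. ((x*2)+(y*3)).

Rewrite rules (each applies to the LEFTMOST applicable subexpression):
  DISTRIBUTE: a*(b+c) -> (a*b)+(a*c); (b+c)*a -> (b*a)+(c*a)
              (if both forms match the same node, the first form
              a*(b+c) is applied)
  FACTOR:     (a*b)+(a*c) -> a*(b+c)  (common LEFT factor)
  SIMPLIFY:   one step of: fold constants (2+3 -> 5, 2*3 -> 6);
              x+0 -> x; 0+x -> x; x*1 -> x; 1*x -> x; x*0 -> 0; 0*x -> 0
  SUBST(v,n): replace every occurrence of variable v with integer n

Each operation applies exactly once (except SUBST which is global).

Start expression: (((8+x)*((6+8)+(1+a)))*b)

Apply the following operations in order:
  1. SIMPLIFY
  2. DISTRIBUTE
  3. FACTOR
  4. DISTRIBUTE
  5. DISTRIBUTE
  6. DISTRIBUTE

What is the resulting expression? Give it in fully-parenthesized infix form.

Answer: ((((8*14)+(x*14))*b)+(((8+x)*(1+a))*b))

Derivation:
Start: (((8+x)*((6+8)+(1+a)))*b)
Apply SIMPLIFY at LRL (target: (6+8)): (((8+x)*((6+8)+(1+a)))*b) -> (((8+x)*(14+(1+a)))*b)
Apply DISTRIBUTE at L (target: ((8+x)*(14+(1+a)))): (((8+x)*(14+(1+a)))*b) -> ((((8+x)*14)+((8+x)*(1+a)))*b)
Apply FACTOR at L (target: (((8+x)*14)+((8+x)*(1+a)))): ((((8+x)*14)+((8+x)*(1+a)))*b) -> (((8+x)*(14+(1+a)))*b)
Apply DISTRIBUTE at L (target: ((8+x)*(14+(1+a)))): (((8+x)*(14+(1+a)))*b) -> ((((8+x)*14)+((8+x)*(1+a)))*b)
Apply DISTRIBUTE at root (target: ((((8+x)*14)+((8+x)*(1+a)))*b)): ((((8+x)*14)+((8+x)*(1+a)))*b) -> ((((8+x)*14)*b)+(((8+x)*(1+a))*b))
Apply DISTRIBUTE at LL (target: ((8+x)*14)): ((((8+x)*14)*b)+(((8+x)*(1+a))*b)) -> ((((8*14)+(x*14))*b)+(((8+x)*(1+a))*b))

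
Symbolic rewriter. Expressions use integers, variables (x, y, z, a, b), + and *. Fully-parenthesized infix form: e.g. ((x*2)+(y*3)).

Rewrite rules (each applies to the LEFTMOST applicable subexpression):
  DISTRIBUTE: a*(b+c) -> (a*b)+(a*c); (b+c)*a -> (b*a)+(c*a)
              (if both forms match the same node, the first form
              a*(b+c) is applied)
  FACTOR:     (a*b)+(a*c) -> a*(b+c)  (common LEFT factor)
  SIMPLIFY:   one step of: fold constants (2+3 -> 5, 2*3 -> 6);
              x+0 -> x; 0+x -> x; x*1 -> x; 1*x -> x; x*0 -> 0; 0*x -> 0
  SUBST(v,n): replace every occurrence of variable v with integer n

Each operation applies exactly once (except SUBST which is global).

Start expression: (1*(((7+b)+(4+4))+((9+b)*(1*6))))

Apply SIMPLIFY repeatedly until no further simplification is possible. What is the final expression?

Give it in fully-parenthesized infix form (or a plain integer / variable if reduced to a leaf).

Answer: (((7+b)+8)+((9+b)*6))

Derivation:
Start: (1*(((7+b)+(4+4))+((9+b)*(1*6))))
Step 1: at root: (1*(((7+b)+(4+4))+((9+b)*(1*6)))) -> (((7+b)+(4+4))+((9+b)*(1*6))); overall: (1*(((7+b)+(4+4))+((9+b)*(1*6)))) -> (((7+b)+(4+4))+((9+b)*(1*6)))
Step 2: at LR: (4+4) -> 8; overall: (((7+b)+(4+4))+((9+b)*(1*6))) -> (((7+b)+8)+((9+b)*(1*6)))
Step 3: at RR: (1*6) -> 6; overall: (((7+b)+8)+((9+b)*(1*6))) -> (((7+b)+8)+((9+b)*6))
Fixed point: (((7+b)+8)+((9+b)*6))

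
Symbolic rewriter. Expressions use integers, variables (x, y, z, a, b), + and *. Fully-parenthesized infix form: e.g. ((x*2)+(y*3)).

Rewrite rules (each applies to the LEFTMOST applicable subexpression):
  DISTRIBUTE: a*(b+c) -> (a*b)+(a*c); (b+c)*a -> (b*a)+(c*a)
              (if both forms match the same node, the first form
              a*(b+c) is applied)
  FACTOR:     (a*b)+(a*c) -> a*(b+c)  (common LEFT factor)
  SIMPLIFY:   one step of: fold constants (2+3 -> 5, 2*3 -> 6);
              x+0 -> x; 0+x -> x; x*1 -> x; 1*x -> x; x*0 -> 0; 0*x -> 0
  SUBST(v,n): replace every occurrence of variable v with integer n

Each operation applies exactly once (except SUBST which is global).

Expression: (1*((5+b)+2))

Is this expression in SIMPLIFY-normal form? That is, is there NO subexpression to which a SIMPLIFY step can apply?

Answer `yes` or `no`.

Answer: no

Derivation:
Expression: (1*((5+b)+2))
Scanning for simplifiable subexpressions (pre-order)...
  at root: (1*((5+b)+2)) (SIMPLIFIABLE)
  at R: ((5+b)+2) (not simplifiable)
  at RL: (5+b) (not simplifiable)
Found simplifiable subexpr at path root: (1*((5+b)+2))
One SIMPLIFY step would give: ((5+b)+2)
-> NOT in normal form.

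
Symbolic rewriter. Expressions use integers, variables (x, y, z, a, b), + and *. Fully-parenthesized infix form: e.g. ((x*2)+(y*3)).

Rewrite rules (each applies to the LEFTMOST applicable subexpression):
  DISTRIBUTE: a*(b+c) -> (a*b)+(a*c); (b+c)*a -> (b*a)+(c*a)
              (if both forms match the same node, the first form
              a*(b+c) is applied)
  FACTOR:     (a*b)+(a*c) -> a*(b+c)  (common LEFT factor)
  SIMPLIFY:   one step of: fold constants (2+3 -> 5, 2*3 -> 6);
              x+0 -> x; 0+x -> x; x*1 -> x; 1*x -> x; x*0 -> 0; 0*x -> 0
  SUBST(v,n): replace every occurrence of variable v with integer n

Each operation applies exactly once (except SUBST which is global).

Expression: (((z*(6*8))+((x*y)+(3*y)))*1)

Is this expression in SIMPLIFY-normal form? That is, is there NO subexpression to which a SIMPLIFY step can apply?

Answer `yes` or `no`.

Expression: (((z*(6*8))+((x*y)+(3*y)))*1)
Scanning for simplifiable subexpressions (pre-order)...
  at root: (((z*(6*8))+((x*y)+(3*y)))*1) (SIMPLIFIABLE)
  at L: ((z*(6*8))+((x*y)+(3*y))) (not simplifiable)
  at LL: (z*(6*8)) (not simplifiable)
  at LLR: (6*8) (SIMPLIFIABLE)
  at LR: ((x*y)+(3*y)) (not simplifiable)
  at LRL: (x*y) (not simplifiable)
  at LRR: (3*y) (not simplifiable)
Found simplifiable subexpr at path root: (((z*(6*8))+((x*y)+(3*y)))*1)
One SIMPLIFY step would give: ((z*(6*8))+((x*y)+(3*y)))
-> NOT in normal form.

Answer: no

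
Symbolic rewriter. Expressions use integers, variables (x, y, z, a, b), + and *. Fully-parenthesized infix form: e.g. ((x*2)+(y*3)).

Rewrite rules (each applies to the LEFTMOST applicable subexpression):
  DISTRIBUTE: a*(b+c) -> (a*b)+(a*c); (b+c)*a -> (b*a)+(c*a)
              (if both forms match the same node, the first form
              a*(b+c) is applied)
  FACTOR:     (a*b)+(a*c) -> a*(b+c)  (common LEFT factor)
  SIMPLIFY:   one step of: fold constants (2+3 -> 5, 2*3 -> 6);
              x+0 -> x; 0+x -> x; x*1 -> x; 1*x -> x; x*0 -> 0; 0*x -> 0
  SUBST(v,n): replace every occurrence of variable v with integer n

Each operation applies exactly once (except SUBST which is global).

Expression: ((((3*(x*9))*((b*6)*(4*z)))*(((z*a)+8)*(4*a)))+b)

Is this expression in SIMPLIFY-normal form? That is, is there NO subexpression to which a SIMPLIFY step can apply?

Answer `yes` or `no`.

Answer: yes

Derivation:
Expression: ((((3*(x*9))*((b*6)*(4*z)))*(((z*a)+8)*(4*a)))+b)
Scanning for simplifiable subexpressions (pre-order)...
  at root: ((((3*(x*9))*((b*6)*(4*z)))*(((z*a)+8)*(4*a)))+b) (not simplifiable)
  at L: (((3*(x*9))*((b*6)*(4*z)))*(((z*a)+8)*(4*a))) (not simplifiable)
  at LL: ((3*(x*9))*((b*6)*(4*z))) (not simplifiable)
  at LLL: (3*(x*9)) (not simplifiable)
  at LLLR: (x*9) (not simplifiable)
  at LLR: ((b*6)*(4*z)) (not simplifiable)
  at LLRL: (b*6) (not simplifiable)
  at LLRR: (4*z) (not simplifiable)
  at LR: (((z*a)+8)*(4*a)) (not simplifiable)
  at LRL: ((z*a)+8) (not simplifiable)
  at LRLL: (z*a) (not simplifiable)
  at LRR: (4*a) (not simplifiable)
Result: no simplifiable subexpression found -> normal form.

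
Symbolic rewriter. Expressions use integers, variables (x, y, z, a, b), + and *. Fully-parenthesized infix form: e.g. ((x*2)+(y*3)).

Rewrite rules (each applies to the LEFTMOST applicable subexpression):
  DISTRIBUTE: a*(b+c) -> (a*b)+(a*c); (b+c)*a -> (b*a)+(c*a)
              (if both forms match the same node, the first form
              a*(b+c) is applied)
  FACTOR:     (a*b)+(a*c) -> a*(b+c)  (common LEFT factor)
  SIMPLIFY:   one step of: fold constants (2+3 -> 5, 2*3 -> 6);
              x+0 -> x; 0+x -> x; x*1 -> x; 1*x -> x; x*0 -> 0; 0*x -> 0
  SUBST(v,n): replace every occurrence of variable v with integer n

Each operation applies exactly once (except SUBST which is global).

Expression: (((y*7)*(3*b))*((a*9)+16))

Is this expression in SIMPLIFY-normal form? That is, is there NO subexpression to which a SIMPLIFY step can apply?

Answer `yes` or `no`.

Answer: yes

Derivation:
Expression: (((y*7)*(3*b))*((a*9)+16))
Scanning for simplifiable subexpressions (pre-order)...
  at root: (((y*7)*(3*b))*((a*9)+16)) (not simplifiable)
  at L: ((y*7)*(3*b)) (not simplifiable)
  at LL: (y*7) (not simplifiable)
  at LR: (3*b) (not simplifiable)
  at R: ((a*9)+16) (not simplifiable)
  at RL: (a*9) (not simplifiable)
Result: no simplifiable subexpression found -> normal form.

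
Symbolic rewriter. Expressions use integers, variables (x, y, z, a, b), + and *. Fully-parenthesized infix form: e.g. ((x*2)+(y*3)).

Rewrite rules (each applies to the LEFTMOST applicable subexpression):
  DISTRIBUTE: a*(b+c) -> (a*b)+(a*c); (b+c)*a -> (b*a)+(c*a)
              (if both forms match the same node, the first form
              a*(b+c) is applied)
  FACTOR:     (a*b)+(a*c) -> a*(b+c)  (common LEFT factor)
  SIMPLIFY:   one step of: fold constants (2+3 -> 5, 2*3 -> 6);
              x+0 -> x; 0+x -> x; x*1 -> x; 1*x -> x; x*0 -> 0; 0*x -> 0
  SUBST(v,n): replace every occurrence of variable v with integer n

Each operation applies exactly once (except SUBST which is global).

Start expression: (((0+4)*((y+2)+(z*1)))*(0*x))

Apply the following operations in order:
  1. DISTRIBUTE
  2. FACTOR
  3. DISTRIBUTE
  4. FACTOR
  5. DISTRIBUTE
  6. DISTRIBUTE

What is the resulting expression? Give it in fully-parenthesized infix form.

Answer: ((((0+4)*(y+2))*(0*x))+(((0+4)*(z*1))*(0*x)))

Derivation:
Start: (((0+4)*((y+2)+(z*1)))*(0*x))
Apply DISTRIBUTE at L (target: ((0+4)*((y+2)+(z*1)))): (((0+4)*((y+2)+(z*1)))*(0*x)) -> ((((0+4)*(y+2))+((0+4)*(z*1)))*(0*x))
Apply FACTOR at L (target: (((0+4)*(y+2))+((0+4)*(z*1)))): ((((0+4)*(y+2))+((0+4)*(z*1)))*(0*x)) -> (((0+4)*((y+2)+(z*1)))*(0*x))
Apply DISTRIBUTE at L (target: ((0+4)*((y+2)+(z*1)))): (((0+4)*((y+2)+(z*1)))*(0*x)) -> ((((0+4)*(y+2))+((0+4)*(z*1)))*(0*x))
Apply FACTOR at L (target: (((0+4)*(y+2))+((0+4)*(z*1)))): ((((0+4)*(y+2))+((0+4)*(z*1)))*(0*x)) -> (((0+4)*((y+2)+(z*1)))*(0*x))
Apply DISTRIBUTE at L (target: ((0+4)*((y+2)+(z*1)))): (((0+4)*((y+2)+(z*1)))*(0*x)) -> ((((0+4)*(y+2))+((0+4)*(z*1)))*(0*x))
Apply DISTRIBUTE at root (target: ((((0+4)*(y+2))+((0+4)*(z*1)))*(0*x))): ((((0+4)*(y+2))+((0+4)*(z*1)))*(0*x)) -> ((((0+4)*(y+2))*(0*x))+(((0+4)*(z*1))*(0*x)))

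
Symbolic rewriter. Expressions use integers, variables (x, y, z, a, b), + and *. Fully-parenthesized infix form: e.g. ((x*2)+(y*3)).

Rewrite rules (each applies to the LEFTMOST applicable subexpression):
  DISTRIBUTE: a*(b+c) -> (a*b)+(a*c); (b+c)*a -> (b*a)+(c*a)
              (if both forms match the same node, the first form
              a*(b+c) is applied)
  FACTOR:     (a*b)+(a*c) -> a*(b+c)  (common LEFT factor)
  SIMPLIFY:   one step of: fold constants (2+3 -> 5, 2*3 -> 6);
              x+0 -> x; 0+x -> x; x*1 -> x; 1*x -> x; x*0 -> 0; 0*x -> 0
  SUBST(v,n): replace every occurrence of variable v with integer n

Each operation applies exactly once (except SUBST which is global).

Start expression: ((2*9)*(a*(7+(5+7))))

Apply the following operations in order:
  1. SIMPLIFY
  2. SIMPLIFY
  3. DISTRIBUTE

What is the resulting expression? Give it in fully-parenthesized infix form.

Start: ((2*9)*(a*(7+(5+7))))
Apply SIMPLIFY at L (target: (2*9)): ((2*9)*(a*(7+(5+7)))) -> (18*(a*(7+(5+7))))
Apply SIMPLIFY at RRR (target: (5+7)): (18*(a*(7+(5+7)))) -> (18*(a*(7+12)))
Apply DISTRIBUTE at R (target: (a*(7+12))): (18*(a*(7+12))) -> (18*((a*7)+(a*12)))

Answer: (18*((a*7)+(a*12)))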